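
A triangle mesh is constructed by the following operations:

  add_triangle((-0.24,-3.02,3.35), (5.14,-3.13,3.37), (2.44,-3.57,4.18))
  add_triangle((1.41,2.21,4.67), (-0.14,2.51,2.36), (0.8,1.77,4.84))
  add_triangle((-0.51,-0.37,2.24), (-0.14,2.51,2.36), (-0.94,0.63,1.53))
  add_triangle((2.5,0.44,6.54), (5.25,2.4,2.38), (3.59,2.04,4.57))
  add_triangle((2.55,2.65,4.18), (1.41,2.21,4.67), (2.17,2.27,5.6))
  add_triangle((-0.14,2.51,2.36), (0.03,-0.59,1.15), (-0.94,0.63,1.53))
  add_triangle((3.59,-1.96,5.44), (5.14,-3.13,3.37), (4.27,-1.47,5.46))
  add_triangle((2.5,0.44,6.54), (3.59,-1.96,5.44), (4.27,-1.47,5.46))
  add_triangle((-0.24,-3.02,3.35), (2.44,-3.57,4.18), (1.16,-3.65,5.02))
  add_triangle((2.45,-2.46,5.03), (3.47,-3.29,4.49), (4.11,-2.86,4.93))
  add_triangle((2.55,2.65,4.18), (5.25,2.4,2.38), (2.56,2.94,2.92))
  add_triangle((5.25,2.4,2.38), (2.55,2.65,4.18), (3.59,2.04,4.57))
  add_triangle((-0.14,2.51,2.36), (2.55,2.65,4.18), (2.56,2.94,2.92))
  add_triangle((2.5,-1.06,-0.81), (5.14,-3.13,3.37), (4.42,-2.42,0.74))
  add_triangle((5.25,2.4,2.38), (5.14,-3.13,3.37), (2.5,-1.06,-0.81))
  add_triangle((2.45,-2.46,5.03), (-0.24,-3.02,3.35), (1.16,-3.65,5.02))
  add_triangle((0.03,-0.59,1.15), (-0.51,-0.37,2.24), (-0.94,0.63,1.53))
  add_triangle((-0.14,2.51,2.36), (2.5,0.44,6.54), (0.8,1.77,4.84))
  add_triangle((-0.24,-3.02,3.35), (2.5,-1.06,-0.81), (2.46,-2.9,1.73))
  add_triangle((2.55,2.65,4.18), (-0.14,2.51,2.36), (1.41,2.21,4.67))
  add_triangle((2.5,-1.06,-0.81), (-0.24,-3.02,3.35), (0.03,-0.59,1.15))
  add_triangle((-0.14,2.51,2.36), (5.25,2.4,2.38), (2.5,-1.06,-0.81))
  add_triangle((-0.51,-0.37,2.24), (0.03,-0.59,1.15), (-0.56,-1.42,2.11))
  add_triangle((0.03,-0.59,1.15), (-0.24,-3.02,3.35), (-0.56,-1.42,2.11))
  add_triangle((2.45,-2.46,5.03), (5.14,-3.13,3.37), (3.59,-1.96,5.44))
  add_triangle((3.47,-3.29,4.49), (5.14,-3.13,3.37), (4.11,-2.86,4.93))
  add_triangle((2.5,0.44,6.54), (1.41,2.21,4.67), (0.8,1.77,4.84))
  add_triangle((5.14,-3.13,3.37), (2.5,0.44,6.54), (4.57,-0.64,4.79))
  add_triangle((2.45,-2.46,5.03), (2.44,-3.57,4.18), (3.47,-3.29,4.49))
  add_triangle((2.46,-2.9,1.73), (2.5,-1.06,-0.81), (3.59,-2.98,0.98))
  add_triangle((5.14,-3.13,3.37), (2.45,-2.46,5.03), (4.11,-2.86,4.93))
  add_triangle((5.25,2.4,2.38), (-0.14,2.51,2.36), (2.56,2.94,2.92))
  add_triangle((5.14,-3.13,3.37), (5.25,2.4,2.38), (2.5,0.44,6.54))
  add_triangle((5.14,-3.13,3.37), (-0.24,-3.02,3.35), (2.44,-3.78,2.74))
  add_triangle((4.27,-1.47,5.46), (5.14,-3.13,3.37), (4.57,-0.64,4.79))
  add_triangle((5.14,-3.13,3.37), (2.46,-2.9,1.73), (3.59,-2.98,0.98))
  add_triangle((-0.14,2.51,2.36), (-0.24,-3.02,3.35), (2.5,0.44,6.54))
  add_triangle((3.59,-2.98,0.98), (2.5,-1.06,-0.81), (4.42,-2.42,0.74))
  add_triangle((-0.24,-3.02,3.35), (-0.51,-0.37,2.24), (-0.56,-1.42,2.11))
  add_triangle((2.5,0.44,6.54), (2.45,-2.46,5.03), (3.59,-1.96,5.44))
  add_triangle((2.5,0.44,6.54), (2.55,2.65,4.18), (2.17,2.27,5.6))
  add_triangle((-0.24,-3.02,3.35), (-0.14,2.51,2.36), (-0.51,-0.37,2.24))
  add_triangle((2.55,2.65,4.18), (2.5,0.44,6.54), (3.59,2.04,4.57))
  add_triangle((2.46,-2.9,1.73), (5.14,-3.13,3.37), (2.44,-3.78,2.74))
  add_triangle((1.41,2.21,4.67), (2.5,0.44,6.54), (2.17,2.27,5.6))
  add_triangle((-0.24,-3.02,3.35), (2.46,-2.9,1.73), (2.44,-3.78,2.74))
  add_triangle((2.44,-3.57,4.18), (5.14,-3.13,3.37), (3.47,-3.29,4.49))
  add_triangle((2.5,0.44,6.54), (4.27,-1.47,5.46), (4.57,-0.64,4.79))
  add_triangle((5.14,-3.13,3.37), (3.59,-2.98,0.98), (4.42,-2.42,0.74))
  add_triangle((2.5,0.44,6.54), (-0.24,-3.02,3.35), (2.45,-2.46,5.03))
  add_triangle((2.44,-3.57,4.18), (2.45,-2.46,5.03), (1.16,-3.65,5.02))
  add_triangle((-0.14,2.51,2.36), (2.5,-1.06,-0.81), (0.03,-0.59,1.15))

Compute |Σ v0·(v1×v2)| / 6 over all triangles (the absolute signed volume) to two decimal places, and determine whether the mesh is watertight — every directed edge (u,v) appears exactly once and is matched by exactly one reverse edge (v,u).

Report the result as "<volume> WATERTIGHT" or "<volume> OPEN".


100.77 WATERTIGHT

Per-triangle v0·(v1×v2)/6:
  t1: +0.7363
  t2: +1.0625
  t3: +0.7715
  t4: +3.6966
  t5: +0.6316
  t6: -0.6442
  t7: +2.4728
  t8: +2.5092
  t9: +1.1709
  t10: +1.0844
  t11: +2.3976
  t12: +2.7662
  t13: +1.7482
  t14: +0.2850
  t15: +11.3221
  t16: +0.3864
  t17: -0.0078
  t18: -1.0507
  t19: +0.7552
  t20: +1.8424
  t21: -0.7214
  t22: -0.2944
  t23: -0.1286
  t24: -0.1322
  t25: +3.2227
  t26: +1.5759
  t27: +1.5794
  t28: -5.9814
  t29: +1.2705
  t30: +0.1232
  t31: -0.8061
  t32: +0.2100
  t33: +25.2841
  t34: +3.8004
  t35: +3.1471
  t36: +1.7296
  t37: +7.5835
  t38: +0.8319
  t39: +0.2824
  t40: +3.2707
  t41: +1.8891
  t42: +0.9318
  t43: +2.9606
  t44: +1.1393
  t45: +0.8348
  t46: +0.0832
  t47: +1.3531
  t48: +3.1958
  t49: +1.7872
  t50: +6.5032
  t51: +2.0485
  t52: -1.7409
Σ = +100.7694 → |volume| = 100.77

Directed edges: 156 total, each appears once with its reverse present → watertight.


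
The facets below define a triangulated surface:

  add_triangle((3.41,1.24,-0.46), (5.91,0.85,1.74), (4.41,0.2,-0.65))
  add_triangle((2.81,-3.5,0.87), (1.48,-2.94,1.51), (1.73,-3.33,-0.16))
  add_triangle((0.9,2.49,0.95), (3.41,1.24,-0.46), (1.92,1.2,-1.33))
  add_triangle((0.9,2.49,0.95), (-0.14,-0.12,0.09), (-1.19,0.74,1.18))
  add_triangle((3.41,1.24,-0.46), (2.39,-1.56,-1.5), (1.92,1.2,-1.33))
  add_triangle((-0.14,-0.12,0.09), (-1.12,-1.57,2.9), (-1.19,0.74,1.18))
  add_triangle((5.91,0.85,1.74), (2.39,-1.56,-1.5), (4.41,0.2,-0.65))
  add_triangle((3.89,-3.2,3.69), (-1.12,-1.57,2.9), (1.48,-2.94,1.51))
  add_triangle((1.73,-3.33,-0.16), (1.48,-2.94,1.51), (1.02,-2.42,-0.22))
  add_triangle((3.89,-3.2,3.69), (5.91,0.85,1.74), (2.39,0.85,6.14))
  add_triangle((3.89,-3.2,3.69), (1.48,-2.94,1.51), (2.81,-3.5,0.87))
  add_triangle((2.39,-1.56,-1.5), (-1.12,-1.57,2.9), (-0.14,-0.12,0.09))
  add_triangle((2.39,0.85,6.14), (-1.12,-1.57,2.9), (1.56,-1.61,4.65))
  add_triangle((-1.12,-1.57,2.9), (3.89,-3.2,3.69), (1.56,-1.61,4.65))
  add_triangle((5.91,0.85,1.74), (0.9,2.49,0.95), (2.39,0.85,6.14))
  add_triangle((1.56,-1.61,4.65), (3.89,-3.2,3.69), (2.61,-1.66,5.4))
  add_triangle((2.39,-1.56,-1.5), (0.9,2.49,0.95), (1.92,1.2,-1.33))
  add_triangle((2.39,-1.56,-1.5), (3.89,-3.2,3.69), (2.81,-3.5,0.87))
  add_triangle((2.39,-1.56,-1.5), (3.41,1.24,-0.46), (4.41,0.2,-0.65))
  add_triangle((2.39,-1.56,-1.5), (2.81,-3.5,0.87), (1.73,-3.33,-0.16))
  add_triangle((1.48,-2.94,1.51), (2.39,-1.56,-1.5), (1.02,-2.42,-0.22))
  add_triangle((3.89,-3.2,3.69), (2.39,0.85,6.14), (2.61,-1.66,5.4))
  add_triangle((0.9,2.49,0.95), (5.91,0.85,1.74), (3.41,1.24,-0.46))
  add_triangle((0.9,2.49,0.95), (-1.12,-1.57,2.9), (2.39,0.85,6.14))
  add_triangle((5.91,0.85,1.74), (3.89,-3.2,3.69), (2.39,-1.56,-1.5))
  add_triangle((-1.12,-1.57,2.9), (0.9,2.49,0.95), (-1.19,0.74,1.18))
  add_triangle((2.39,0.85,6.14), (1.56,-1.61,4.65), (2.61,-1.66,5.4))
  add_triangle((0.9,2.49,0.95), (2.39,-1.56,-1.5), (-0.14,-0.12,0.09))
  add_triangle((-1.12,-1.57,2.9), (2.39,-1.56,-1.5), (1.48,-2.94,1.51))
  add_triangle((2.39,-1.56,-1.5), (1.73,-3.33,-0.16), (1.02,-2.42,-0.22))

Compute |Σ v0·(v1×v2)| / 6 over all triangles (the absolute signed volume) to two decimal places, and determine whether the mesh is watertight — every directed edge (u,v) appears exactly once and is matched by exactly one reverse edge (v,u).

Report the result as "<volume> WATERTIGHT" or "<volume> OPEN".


Per-triangle v0·(v1×v2)/6:
  t1: +2.0647
  t2: +0.9361
  t3: +1.6220
  t4: -0.0461
  t5: +1.8144
  t6: +0.0954
  t7: +2.7109
  t8: +4.2537
  t9: +0.2201
  t10: +21.4002
  t11: +2.0869
  t12: +0.1830
  t13: +4.6821
  t14: +4.2813
  t15: +12.2987
  t16: +1.6204
  t17: -1.6335
  t18: +3.3753
  t19: +0.8633
  t20: +1.6944
  t21: -1.3738
  t22: +4.1159
  t23: +3.9097
  t24: +4.3579
  t25: +12.9321
  t26: +1.9105
  t27: +1.7877
  t28: -0.1302
  t29: +0.5079
  t30: +0.2786
Σ = +92.8199 → |volume| = 92.82

Directed edges: 90 total, each appears once with its reverse present → watertight.

92.82 WATERTIGHT


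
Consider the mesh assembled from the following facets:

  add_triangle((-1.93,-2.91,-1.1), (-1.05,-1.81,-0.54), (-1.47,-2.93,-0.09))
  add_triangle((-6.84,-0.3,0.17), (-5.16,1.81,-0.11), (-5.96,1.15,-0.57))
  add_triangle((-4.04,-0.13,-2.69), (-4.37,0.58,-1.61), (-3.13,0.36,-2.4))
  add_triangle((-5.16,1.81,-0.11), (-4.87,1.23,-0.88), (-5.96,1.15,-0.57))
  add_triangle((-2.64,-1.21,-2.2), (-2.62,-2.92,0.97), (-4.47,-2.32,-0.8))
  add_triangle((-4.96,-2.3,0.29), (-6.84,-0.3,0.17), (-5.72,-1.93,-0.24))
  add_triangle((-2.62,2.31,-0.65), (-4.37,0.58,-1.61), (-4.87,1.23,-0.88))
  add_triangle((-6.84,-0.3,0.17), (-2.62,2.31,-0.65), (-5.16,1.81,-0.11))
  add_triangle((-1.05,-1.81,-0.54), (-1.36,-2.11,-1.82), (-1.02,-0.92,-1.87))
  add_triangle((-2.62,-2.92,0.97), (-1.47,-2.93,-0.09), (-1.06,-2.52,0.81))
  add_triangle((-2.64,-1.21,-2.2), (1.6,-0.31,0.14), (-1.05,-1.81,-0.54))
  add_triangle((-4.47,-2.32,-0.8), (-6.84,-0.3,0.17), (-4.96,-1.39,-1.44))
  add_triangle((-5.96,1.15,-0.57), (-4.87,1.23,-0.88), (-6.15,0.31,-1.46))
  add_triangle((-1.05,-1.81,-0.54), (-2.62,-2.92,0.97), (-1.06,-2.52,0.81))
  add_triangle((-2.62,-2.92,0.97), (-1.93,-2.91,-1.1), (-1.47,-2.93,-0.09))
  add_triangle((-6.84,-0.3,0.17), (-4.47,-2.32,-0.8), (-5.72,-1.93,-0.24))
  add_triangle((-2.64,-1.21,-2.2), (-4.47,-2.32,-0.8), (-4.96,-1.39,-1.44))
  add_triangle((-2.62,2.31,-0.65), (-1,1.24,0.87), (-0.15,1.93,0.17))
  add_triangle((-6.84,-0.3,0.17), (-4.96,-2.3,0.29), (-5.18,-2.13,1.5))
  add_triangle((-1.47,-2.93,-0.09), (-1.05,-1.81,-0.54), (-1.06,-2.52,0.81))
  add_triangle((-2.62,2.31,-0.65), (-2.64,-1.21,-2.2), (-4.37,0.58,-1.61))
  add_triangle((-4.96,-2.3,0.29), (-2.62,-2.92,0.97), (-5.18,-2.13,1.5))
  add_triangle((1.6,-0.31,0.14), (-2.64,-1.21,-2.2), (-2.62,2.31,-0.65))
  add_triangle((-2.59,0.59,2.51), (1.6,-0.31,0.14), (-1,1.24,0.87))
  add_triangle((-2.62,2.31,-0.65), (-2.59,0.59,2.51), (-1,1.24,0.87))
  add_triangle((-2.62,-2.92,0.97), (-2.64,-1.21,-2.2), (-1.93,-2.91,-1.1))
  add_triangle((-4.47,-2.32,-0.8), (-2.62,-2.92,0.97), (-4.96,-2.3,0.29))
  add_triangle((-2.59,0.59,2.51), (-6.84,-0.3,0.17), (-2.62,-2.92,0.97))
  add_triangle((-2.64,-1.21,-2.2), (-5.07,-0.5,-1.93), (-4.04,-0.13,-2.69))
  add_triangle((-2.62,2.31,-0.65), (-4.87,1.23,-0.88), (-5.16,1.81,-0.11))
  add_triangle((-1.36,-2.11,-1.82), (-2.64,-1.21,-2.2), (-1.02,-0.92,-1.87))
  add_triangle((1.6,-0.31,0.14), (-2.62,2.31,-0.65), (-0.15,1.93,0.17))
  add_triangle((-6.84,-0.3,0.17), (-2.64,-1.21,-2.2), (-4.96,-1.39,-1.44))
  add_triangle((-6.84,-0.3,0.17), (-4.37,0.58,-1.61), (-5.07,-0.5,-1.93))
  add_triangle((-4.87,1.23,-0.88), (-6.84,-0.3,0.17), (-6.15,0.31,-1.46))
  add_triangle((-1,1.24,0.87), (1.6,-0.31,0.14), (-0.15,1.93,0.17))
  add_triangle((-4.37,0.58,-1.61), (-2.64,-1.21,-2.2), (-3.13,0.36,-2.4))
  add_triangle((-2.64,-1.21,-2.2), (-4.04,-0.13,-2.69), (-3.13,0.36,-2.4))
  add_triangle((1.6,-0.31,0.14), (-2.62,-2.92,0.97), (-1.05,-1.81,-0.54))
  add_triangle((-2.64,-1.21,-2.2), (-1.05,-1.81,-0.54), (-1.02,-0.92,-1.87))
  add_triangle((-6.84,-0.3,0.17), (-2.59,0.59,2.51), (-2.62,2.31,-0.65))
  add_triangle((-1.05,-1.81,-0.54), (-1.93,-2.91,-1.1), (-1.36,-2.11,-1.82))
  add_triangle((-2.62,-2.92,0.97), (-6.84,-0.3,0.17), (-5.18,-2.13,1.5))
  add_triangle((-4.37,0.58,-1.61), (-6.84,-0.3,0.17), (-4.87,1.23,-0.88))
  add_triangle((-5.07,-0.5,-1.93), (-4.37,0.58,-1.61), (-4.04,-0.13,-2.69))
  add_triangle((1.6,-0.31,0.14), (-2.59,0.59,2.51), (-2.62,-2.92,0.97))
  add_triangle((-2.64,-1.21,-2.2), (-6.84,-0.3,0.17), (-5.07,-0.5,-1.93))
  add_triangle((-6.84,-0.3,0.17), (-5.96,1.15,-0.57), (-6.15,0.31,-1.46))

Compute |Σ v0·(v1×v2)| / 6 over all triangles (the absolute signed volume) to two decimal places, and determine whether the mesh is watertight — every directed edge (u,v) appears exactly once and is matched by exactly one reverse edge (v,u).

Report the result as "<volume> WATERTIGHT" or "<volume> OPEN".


54.25 OPEN

Per-triangle v0·(v1×v2)/6:
  t1: +0.0412
  t2: +1.2837
  t3: +0.5565
  t4: +0.4457
  t5: +1.8362
  t6: +1.2264
  t7: +1.1726
  t8: -1.0015
  t9: -0.1092
  t10: +0.6062
  t11: +0.8515
  t12: +2.5674
  t13: +0.6122
  t14: -0.6595
  t15: +0.8133
  t16: +0.8187
  t17: +1.4583
  t18: +0.8453
  t19: +2.8937
  t20: -0.0132
  t21: +1.3958
  t22: +1.8711
  t23: +1.1395
  t24: +0.7410
  t25: +1.3201
  t26: +2.4257
  t27: +1.6629
  t28: +8.5464
  t29: +1.1955
  t30: +1.1729
  t31: +0.5305
  t32: +0.3013
  t33: +1.0782
  t34: +2.3526
  t35: -1.9927
  t36: +0.4343
  t37: -1.3675
  t38: +0.3765
  t39: +1.0535
  t40: -0.6630
  t41: +7.3343
  t42: +0.0774
  t43: -2.4221
  t44: +1.9477
  t45: +0.9963
  t46: +2.5296
  t47: +1.8476
  t48: +2.1205
Σ = +54.2513 → |volume| = 54.25

Directed edges: 144 total; 6 unmatched, e.g. (-5.72,-1.93,-0.24)→(-4.96,-2.3,0.29) → open.


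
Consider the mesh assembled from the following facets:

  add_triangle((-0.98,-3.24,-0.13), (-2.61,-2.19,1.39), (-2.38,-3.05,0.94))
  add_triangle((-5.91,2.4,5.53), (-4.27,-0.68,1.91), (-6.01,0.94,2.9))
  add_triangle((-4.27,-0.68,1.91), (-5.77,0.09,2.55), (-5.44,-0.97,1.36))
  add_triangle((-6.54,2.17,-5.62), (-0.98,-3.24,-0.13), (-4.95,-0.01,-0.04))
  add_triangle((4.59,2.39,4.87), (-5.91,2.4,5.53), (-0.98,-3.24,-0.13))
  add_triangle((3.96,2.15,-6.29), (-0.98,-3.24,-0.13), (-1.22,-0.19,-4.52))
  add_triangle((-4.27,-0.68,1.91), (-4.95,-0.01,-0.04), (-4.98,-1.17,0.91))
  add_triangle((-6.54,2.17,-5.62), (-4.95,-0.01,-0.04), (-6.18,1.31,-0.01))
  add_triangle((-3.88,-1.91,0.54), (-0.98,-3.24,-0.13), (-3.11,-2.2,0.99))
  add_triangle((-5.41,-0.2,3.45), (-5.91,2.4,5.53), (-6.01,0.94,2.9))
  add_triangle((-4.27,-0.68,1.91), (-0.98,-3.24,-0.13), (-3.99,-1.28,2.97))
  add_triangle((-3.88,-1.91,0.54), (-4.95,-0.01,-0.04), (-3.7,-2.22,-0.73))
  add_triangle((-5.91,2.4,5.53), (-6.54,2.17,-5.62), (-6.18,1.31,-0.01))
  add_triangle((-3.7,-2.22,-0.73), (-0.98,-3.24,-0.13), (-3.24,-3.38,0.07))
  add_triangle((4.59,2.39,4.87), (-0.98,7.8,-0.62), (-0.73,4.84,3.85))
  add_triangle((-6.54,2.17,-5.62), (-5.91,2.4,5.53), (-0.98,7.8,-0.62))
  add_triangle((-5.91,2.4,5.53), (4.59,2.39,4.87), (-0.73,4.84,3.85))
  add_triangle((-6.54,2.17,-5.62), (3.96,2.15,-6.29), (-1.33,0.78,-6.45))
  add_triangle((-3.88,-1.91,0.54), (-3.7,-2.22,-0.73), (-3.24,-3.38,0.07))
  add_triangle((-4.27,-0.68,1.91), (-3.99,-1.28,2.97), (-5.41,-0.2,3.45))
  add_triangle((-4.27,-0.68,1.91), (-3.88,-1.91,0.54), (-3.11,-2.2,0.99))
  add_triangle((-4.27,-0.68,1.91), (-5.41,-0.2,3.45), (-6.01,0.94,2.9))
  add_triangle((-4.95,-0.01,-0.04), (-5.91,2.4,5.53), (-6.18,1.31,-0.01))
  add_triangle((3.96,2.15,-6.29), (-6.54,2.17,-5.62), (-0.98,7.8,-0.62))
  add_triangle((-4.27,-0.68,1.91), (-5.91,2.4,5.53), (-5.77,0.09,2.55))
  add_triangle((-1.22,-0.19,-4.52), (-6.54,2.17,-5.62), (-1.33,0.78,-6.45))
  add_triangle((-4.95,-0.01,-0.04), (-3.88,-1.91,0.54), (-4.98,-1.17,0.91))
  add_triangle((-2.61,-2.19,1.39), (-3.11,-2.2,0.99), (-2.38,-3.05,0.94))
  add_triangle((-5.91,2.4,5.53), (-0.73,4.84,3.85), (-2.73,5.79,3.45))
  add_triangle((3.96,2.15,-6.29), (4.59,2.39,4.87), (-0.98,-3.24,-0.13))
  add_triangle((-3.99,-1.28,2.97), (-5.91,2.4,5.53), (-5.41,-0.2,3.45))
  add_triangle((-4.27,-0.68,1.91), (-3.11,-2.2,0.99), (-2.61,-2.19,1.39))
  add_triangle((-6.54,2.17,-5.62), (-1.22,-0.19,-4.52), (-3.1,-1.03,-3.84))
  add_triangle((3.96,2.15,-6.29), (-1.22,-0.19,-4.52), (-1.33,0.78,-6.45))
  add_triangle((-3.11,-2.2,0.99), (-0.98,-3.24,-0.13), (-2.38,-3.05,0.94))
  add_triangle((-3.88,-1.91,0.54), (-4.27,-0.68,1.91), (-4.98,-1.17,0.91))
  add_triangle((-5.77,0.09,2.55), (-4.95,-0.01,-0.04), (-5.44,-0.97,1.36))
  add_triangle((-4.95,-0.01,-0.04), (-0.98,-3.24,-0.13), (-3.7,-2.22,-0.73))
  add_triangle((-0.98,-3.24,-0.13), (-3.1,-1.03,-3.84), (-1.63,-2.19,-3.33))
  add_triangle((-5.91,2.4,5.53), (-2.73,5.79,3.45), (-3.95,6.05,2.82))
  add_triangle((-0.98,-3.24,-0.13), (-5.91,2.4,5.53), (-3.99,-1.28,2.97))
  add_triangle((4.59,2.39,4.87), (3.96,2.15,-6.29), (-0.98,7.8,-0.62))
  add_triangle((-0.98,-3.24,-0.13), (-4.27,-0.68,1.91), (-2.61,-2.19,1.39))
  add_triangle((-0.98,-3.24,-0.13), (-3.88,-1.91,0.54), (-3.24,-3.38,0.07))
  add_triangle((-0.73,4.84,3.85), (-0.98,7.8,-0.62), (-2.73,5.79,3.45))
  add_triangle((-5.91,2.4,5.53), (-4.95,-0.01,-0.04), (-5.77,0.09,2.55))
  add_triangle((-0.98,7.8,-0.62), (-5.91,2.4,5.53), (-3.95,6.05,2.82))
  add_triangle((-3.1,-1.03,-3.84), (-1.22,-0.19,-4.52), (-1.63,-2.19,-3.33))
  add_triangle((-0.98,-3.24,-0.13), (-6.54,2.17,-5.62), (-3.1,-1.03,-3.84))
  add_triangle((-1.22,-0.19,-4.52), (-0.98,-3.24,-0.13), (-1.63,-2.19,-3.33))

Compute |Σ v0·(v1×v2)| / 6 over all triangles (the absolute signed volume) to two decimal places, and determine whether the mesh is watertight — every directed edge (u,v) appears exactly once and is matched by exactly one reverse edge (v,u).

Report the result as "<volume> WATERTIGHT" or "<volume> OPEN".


489.77 OPEN

Per-triangle v0·(v1×v2)/6:
  t1: +0.0458
  t2: -3.3936
  t3: +0.7729
  t4: +15.0918
  t5: +28.4544
  t6: +12.0675
  t7: +1.3345
  t8: +6.1460
  t9: +1.1088
  t10: +4.0474
  t11: +2.8620
  t12: +2.1416
  t13: +11.0999
  t14: +1.1038
  t15: +27.7235
  t16: +86.3282
  t17: +27.7465
  t18: +16.4595
  t19: +1.3389
  t20: +1.0305
  t21: +1.0816
  t22: +1.2910
  t23: +6.0061
  t24: +79.8126
  t25: +2.1460
  t26: +4.7224
  t27: +0.9444
  t28: +0.3635
  t29: +10.5954
  t30: +21.8476
  t31: +2.8031
  t32: +0.7765
  t33: +7.0274
  t34: +3.7327
  t35: +0.5538
  t36: +0.8909
  t37: +2.1722
  t38: -1.6474
  t39: +2.8971
  t40: +7.9612
  t41: -0.2553
  t42: +66.7270
  t43: -1.2061
  t44: +0.3718
  t45: +10.4046
  t46: +4.6991
  t47: +0.3438
  t48: +2.7084
  t49: +6.1683
  t50: +0.3224
Σ = +489.7719 → |volume| = 489.77

Directed edges: 150 total; 6 unmatched, e.g. (-5.44,-0.97,1.36)→(-4.27,-0.68,1.91) → open.


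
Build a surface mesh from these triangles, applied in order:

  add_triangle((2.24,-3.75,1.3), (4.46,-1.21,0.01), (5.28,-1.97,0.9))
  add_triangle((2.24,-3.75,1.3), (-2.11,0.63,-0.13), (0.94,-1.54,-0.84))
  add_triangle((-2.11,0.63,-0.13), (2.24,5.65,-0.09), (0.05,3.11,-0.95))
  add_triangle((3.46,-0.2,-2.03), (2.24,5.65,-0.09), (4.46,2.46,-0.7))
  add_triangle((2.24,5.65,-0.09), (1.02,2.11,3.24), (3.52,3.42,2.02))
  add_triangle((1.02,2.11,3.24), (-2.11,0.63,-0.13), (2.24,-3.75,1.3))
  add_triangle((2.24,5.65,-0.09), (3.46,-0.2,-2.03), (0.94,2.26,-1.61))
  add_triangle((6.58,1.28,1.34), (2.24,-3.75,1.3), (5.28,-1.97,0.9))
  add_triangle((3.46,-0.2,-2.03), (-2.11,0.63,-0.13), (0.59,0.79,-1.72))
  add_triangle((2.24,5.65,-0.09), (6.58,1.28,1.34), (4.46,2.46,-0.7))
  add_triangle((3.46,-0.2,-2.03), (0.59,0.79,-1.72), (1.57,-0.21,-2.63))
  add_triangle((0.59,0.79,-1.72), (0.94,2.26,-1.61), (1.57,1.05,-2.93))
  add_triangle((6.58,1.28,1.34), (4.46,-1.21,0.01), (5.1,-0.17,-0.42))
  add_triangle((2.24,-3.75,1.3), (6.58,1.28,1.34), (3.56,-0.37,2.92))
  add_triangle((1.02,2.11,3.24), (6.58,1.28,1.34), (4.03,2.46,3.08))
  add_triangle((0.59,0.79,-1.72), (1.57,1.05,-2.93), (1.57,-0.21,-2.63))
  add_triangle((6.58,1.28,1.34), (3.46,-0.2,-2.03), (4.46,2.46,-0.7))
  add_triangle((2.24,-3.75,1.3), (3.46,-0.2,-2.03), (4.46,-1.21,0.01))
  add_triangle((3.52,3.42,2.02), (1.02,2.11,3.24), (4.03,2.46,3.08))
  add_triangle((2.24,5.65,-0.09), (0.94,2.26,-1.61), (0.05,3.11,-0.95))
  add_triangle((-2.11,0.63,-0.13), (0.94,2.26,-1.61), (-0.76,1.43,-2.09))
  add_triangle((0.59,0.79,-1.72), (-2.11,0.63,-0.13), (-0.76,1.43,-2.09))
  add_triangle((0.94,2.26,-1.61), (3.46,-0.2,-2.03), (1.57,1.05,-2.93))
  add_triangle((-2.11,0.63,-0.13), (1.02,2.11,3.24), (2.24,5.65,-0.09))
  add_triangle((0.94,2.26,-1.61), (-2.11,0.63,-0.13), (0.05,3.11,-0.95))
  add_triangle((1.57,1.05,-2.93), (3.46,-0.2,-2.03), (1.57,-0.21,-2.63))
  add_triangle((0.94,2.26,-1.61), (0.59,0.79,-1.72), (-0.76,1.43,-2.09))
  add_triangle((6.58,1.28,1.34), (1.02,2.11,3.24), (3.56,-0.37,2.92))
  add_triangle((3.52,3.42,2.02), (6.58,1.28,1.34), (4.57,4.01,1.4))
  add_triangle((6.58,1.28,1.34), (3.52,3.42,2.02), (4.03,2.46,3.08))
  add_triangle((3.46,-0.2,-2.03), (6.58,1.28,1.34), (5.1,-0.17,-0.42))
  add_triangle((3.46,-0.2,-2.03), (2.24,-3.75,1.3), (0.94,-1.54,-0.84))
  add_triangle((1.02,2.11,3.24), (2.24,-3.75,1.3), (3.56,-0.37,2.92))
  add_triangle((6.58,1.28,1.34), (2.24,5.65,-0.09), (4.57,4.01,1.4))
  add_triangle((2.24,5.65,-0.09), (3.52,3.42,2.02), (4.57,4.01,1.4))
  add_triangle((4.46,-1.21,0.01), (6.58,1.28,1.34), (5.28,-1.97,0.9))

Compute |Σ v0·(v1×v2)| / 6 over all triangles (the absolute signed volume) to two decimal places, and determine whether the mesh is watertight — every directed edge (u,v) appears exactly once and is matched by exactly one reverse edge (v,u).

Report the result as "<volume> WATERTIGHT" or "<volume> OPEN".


Per-triangle v0·(v1×v2)/6:
  t1: +1.5571
  t2: +1.4875
  t3: +1.8673
  t4: +4.4694
  t5: +6.3128
  t6: +4.4293
  t7: +5.1616
  t8: +3.5780
  t9: +0.2476
  t10: +8.2428
  t11: -0.9066
  t12: +0.2791
  t13: +2.1785
  t14: +9.0927
  t15: +0.8372
  t16: +0.1730
  t17: +6.3154
  t18: +4.0487
  t19: +2.7705
  t20: +1.7907
  t21: +1.1198
  t22: +0.0489
  t23: +1.9847
  t24: +7.2536
  t25: +0.9814
  t26: +1.2623
  t27: +0.6960
  t28: +8.1349
  t29: +3.0525
  t30: +4.3819
  t31: +2.0885
  t32: +2.8420
  t33: +4.3091
  t34: +4.5532
  t35: +2.8385
  t36: +2.5531
Σ = +112.0331 → |volume| = 112.03

Directed edges: 108 total; 6 unmatched, e.g. (-2.11,0.63,-0.13)→(0.94,-1.54,-0.84) → open.

112.03 OPEN


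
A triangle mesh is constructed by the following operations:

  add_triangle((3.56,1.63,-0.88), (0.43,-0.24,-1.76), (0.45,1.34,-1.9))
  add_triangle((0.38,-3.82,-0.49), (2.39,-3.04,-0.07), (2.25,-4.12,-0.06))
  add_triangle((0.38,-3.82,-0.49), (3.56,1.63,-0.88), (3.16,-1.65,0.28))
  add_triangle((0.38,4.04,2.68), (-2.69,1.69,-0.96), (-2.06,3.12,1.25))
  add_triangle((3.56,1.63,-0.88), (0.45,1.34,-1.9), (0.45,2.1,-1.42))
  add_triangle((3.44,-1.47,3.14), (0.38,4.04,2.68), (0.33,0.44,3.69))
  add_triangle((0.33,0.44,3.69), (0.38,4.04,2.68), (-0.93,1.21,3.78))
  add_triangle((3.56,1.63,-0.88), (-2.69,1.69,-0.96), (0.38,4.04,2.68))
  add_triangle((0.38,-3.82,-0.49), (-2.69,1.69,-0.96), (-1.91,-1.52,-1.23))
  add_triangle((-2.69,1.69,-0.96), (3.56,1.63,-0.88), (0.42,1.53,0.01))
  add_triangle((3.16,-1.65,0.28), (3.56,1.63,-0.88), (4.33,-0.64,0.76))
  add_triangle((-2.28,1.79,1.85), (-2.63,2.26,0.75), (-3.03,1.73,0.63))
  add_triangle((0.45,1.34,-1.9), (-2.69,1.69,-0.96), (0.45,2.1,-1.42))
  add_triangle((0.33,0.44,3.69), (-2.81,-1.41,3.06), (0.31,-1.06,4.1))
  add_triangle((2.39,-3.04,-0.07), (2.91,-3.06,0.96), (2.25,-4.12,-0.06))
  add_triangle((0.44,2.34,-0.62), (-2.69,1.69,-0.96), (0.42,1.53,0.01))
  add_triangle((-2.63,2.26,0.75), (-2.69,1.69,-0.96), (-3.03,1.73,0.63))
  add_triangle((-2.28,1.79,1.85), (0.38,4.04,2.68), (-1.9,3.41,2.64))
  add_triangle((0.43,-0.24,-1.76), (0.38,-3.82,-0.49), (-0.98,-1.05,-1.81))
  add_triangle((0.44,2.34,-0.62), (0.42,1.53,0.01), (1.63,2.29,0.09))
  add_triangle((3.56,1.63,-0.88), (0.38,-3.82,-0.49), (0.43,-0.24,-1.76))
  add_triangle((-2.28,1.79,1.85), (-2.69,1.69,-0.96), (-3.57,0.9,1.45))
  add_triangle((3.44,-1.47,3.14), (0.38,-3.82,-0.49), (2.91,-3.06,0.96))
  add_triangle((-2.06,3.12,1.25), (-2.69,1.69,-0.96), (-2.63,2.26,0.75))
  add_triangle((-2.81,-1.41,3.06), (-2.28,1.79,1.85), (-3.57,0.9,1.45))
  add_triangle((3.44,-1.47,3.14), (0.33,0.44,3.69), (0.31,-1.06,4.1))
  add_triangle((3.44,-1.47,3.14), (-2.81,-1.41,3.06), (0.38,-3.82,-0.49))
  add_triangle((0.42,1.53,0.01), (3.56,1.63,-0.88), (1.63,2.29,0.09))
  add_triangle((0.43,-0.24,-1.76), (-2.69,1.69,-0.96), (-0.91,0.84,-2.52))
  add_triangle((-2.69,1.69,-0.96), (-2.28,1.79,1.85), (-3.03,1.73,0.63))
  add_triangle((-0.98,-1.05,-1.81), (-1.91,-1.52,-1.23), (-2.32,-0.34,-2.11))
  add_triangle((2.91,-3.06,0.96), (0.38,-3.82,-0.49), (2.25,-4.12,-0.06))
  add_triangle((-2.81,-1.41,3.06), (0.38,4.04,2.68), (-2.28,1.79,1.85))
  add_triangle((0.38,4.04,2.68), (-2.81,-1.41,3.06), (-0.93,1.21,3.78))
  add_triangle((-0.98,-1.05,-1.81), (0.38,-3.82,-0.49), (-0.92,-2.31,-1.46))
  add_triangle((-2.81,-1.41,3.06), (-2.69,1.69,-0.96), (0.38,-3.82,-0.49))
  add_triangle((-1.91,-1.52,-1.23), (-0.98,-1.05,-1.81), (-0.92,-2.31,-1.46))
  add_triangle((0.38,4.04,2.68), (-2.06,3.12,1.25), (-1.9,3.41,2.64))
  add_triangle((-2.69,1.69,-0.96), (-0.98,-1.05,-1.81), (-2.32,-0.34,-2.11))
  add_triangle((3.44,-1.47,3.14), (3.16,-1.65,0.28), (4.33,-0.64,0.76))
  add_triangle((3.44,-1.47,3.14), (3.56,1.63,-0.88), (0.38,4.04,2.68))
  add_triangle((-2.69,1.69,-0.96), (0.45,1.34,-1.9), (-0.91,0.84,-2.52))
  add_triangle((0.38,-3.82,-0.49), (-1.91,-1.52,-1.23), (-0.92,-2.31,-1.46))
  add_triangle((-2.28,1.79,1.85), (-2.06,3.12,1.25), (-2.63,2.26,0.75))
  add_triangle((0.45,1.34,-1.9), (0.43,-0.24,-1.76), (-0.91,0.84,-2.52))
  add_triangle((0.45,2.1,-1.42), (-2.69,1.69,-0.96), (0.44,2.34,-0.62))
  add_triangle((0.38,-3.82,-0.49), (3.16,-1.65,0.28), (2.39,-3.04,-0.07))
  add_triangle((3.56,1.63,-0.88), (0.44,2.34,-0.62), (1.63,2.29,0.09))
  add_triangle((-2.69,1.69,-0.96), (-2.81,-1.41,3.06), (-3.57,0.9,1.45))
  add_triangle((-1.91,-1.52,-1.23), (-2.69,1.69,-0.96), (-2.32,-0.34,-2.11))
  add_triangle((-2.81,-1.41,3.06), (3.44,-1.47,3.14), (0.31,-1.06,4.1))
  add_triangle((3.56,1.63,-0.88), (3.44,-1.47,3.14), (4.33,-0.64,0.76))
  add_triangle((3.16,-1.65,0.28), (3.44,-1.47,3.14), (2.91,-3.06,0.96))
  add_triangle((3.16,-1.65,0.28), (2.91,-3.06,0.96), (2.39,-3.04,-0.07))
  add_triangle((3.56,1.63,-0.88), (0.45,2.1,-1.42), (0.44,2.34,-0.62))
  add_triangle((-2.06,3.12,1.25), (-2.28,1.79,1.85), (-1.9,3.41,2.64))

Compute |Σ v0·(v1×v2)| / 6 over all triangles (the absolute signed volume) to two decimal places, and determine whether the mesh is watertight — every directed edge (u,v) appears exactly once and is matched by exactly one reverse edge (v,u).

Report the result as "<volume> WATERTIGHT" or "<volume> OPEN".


Per-triangle v0·(v1×v2)/6:
  t1: +1.5763
  t2: +0.2478
  t3: +3.2424
  t4: +1.7254
  t5: +1.1296
  t6: +7.3876
  t7: +2.9669
  t8: +8.5360
  t9: +0.1175
  t10: -1.4870
  t11: +1.7120
  t12: +0.4769
  t13: +1.0513
  t14: +2.8755
  t15: +0.5253
  t16: +0.4608
  t17: +0.5977
  t18: +0.3677
  t19: +1.6271
  t20: +0.1584
  t21: +3.8162
  t22: +2.0404
  t23: +2.6855
  t24: +0.8414
  t25: +2.5519
  t26: +3.0736
  t27: +13.0483
  t28: -0.2870
  t29: +0.2005
  t30: -0.4817
  t31: +0.6182
  t32: +0.8074
  t33: +5.3921
  t34: +2.5594
  t35: +0.4229
  t36: +7.4139
  t37: +0.5175
  t38: +1.8246
  t39: +0.2194
  t40: +2.3557
  t41: +14.1649
  t42: +1.3492
  t43: +0.7694
  t44: +0.7590
  t45: +0.7107
  t46: +1.0240
  t47: -0.0432
  t48: +1.0937
  t49: +1.4320
  t50: +1.1215
  t51: +2.7223
  t52: +2.9022
  t53: +2.4210
  t54: +0.8913
  t55: +1.0861
  t56: +0.9344
Σ = +118.2543 → |volume| = 118.25

Directed edges: 168 total; 6 unmatched, e.g. (-0.93,1.21,3.78)→(0.33,0.44,3.69) → open.

118.25 OPEN


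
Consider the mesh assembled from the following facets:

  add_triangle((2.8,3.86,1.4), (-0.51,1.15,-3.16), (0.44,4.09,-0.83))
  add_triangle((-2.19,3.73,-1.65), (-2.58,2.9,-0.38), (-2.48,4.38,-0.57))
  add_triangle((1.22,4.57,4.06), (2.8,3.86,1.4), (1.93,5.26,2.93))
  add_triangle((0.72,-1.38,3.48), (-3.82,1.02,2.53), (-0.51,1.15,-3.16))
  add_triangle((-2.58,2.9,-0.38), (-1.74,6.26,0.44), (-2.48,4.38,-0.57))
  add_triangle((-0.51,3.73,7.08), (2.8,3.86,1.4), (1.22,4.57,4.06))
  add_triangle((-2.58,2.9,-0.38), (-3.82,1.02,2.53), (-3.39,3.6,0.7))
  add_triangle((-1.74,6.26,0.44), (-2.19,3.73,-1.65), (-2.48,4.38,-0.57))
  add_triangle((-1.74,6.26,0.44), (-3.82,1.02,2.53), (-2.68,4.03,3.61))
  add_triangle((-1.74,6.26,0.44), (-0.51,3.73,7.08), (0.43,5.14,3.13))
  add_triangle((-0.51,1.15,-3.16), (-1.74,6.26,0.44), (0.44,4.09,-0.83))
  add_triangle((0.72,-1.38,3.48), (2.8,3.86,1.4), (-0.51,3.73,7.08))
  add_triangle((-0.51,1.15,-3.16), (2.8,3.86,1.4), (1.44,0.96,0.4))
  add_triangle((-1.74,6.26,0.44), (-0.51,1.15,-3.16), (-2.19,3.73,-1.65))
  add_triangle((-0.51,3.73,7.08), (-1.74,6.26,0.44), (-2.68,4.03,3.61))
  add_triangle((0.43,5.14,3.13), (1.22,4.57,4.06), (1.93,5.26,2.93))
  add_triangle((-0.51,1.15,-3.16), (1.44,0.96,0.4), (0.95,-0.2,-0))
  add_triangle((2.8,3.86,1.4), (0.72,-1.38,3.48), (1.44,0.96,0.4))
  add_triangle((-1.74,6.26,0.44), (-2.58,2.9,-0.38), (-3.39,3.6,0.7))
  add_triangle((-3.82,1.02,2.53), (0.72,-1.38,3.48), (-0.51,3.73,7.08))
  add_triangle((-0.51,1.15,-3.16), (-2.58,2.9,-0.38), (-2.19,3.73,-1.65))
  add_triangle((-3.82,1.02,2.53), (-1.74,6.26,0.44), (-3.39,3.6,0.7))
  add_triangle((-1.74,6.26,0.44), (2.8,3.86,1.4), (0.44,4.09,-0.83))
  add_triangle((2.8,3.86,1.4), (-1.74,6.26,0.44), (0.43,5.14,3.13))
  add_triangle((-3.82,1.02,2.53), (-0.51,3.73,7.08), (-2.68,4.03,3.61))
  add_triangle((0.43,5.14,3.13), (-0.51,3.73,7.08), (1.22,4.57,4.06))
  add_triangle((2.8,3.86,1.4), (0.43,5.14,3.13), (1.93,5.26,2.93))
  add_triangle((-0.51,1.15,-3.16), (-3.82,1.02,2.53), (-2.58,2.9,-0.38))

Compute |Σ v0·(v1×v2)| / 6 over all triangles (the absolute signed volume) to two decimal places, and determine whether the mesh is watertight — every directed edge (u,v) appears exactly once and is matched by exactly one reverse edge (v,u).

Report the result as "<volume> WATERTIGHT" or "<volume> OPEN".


Per-triangle v0·(v1×v2)/6:
  t1: +3.8144
  t2: +0.7973
  t3: +1.5365
  t4: +0.0910
  t5: +0.8557
  t6: +2.7489
  t7: +1.4084
  t8: +1.4626
  t9: +8.2741
  t10: +11.6997
  t11: +5.5536
  t12: +14.5759
  t13: +1.6665
  t14: +3.5196
  t15: +12.9239
  t16: +1.8261
  t17: +0.6980
  t18: +1.8469
  t19: +2.2827
  t20: +14.1520
  t21: +1.3533
  t22: +4.4791
  t23: +6.3723
  t24: +8.9989
  t25: +10.0286
  t26: +4.3501
  t27: +0.6338
  t28: +3.5757
Σ = +131.5255 → |volume| = 131.53

Directed edges: 84 total; 4 unmatched, e.g. (-0.51,1.15,-3.16)→(0.72,-1.38,3.48) → open.

131.53 OPEN


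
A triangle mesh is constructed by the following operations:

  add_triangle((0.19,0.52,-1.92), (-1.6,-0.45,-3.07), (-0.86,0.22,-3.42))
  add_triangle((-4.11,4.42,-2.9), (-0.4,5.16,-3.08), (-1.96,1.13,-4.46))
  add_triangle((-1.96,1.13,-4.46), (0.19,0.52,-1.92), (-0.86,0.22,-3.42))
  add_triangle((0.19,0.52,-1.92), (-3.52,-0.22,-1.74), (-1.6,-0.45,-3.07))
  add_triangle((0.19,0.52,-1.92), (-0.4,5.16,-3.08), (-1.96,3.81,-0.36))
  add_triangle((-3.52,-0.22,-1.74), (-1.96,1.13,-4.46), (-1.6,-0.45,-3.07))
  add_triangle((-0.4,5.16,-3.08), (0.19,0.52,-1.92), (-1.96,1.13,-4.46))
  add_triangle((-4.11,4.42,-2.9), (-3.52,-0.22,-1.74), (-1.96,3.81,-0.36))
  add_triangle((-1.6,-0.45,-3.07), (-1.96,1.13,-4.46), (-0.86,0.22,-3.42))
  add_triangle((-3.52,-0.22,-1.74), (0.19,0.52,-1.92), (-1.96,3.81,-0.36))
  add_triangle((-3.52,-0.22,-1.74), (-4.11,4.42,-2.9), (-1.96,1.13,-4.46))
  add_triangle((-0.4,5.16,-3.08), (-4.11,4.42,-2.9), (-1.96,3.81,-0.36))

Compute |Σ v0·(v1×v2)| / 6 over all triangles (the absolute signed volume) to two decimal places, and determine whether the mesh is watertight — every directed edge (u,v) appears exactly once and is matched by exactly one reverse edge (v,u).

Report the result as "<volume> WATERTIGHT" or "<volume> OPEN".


Per-triangle v0·(v1×v2)/6:
  t1: +0.0612
  t2: +11.8434
  t3: +0.5128
  t4: -1.0929
  t5: -1.9252
  t6: +2.3915
  t7: +3.3417
  t8: +3.6739
  t9: +0.7074
  t10: -4.8278
  t11: +8.9408
  t12: +6.5765
Σ = +30.2033 → |volume| = 30.20

Directed edges: 36 total, each appears once with its reverse present → watertight.

30.20 WATERTIGHT


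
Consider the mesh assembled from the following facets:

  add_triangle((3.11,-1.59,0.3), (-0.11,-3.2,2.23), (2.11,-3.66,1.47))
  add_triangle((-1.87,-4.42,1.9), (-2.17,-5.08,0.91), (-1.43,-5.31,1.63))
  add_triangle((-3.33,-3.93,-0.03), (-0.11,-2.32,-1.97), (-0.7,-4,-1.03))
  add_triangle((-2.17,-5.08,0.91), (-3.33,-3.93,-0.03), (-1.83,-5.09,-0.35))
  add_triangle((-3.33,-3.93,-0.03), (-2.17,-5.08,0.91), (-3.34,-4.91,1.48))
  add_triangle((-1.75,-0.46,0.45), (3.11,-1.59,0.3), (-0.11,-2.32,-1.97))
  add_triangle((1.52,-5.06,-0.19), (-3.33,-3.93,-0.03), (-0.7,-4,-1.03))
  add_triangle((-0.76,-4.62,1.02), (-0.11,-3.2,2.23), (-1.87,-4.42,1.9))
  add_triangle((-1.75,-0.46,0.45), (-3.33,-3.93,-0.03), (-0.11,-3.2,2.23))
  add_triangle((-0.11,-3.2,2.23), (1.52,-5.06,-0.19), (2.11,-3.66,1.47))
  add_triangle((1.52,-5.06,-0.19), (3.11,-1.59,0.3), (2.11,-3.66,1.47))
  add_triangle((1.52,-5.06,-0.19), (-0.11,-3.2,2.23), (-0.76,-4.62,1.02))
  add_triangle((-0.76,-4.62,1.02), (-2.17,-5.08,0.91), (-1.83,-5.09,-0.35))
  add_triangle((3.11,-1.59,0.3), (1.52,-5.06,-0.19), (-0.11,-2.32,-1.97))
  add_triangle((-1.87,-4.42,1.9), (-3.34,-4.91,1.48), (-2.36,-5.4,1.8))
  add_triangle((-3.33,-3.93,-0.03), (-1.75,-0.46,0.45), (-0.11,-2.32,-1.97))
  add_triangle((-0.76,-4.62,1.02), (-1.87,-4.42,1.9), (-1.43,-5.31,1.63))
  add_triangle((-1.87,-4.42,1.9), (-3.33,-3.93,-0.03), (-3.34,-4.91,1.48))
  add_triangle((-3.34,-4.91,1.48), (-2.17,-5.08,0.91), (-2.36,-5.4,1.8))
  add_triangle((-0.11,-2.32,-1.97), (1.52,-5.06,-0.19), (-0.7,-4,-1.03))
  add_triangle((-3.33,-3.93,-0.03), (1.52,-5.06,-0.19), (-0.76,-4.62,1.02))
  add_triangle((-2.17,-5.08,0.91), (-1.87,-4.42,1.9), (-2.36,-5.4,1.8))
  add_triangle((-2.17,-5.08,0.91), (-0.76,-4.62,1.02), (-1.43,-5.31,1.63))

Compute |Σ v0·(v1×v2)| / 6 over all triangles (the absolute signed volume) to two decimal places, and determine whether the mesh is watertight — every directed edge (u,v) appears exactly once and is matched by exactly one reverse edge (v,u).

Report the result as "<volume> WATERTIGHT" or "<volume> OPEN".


Per-triangle v0·(v1×v2)/6:
  t1: +0.8603
  t2: +0.7761
  t3: +2.2241
  t4: +1.9780
  t5: +1.6117
  t6: -2.1380
  t7: +3.5352
  t8: +1.6371
  t9: +2.7813
  t10: +3.4551
  t11: +3.2619
  t12: +3.1787
  t13: +1.3525
  t14: +3.9352
  t15: +0.4499
  t16: +1.1881
  t17: -0.0068
  t18: -0.8248
  t19: +0.8489
  t20: +2.4208
  t21: +4.3269
  t22: +0.0628
  t23: +0.5609
Σ = +37.4758 → |volume| = 37.48

Directed edges: 69 total; 9 unmatched, e.g. (3.11,-1.59,0.3)→(-0.11,-3.2,2.23) → open.

37.48 OPEN


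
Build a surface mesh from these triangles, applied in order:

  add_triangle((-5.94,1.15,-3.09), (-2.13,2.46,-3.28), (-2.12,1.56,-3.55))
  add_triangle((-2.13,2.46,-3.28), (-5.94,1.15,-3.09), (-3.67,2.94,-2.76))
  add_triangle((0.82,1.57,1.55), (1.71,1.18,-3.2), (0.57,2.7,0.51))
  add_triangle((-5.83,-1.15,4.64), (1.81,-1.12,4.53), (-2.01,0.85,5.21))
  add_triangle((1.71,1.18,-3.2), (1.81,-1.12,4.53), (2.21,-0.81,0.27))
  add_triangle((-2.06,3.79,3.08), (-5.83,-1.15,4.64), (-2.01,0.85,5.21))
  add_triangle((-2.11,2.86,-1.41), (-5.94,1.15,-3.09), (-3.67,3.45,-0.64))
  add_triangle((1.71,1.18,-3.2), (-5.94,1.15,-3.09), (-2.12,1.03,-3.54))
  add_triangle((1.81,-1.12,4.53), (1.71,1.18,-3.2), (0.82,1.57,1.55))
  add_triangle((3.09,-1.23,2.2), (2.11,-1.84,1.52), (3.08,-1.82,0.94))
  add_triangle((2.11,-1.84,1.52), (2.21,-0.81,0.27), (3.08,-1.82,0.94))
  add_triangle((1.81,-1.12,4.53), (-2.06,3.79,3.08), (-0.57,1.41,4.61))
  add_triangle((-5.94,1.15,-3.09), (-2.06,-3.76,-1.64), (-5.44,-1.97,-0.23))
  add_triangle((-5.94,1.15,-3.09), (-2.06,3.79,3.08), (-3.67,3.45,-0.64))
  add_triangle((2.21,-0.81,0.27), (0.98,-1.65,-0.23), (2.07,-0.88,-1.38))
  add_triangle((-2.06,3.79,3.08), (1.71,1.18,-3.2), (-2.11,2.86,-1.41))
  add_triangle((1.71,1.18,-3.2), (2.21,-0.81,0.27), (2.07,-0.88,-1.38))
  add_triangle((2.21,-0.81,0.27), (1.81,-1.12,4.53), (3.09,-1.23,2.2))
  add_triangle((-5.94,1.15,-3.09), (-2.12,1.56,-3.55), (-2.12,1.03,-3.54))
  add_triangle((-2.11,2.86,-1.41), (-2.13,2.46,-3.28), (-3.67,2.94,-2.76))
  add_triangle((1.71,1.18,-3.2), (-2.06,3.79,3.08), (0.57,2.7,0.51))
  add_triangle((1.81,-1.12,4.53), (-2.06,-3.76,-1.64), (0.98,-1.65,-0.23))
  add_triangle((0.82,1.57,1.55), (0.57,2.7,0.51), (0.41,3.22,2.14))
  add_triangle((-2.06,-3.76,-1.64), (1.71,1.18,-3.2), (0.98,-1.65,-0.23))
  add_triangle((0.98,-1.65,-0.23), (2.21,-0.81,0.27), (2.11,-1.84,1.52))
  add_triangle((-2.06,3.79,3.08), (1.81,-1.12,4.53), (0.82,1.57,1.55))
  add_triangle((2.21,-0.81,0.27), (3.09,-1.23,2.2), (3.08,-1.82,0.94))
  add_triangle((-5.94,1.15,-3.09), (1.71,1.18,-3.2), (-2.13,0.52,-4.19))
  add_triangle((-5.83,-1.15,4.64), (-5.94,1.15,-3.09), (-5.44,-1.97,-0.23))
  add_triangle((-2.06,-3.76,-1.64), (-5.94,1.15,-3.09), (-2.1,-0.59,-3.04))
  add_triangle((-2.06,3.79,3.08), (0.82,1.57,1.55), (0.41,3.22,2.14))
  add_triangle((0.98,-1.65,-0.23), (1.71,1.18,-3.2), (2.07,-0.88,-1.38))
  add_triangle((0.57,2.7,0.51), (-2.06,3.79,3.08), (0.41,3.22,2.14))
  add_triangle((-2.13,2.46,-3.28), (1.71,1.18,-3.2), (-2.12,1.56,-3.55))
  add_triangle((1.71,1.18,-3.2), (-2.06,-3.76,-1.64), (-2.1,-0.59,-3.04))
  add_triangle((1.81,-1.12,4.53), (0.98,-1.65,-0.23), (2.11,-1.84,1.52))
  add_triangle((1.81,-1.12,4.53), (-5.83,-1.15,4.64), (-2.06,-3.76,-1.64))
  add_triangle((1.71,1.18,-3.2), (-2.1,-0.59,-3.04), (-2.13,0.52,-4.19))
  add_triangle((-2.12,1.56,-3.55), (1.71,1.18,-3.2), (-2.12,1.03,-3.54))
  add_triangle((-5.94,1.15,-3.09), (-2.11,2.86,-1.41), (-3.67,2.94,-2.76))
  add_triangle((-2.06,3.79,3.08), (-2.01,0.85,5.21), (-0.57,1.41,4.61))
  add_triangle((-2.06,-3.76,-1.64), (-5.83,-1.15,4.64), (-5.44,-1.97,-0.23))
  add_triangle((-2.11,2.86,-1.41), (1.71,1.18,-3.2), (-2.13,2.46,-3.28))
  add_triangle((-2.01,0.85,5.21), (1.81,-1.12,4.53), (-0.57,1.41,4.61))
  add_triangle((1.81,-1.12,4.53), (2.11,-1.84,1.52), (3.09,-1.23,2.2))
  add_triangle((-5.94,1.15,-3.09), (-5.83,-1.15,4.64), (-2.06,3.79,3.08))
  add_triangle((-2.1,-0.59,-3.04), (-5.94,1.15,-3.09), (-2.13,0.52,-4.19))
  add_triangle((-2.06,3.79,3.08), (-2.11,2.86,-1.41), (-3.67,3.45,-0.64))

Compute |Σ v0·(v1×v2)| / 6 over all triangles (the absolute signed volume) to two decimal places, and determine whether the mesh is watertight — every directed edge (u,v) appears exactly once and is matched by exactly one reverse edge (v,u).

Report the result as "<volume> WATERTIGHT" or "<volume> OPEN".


Per-triangle v0·(v1×v2)/6:
  t1: +2.4889
  t2: +3.0691
  t3: +1.5765
  t4: +12.4127
  t5: +2.2942
  t6: +12.9761
  t7: +3.9274
  t8: -1.1375
  t9: +4.3483
  t10: +0.6507
  t11: -0.0998
  t12: +1.9537
  t13: +12.4055
  t14: +6.9987
  t15: +0.7607
  t16: +7.0057
  t17: +1.2390
  t18: -0.1518
  t19: +1.2727
  t20: +1.2822
  t21: +2.8513
  t22: +5.1813
  t23: +0.4889
  t24: +4.7120
  t25: +0.7375
  t26: +5.5423
  t27: +0.4437
  t28: +4.1747
  t29: +17.0992
  t30: +7.4579
  t31: +0.8780
  t32: +0.5981
  t33: +1.6845
  t34: +2.1595
  t35: +5.9906
  t36: +0.7515
  t37: +24.1625
  t38: +1.9507
  t39: +1.1269
  t40: +1.3756
  t41: +3.9479
  t42: +11.9999
  t43: +2.9361
  t44: +3.9833
  t45: +1.6658
  t46: +35.1253
  t47: +3.2482
  t48: +3.0252
Σ = +230.5711 → |volume| = 230.57

Directed edges: 144 total, each appears once with its reverse present → watertight.

230.57 WATERTIGHT


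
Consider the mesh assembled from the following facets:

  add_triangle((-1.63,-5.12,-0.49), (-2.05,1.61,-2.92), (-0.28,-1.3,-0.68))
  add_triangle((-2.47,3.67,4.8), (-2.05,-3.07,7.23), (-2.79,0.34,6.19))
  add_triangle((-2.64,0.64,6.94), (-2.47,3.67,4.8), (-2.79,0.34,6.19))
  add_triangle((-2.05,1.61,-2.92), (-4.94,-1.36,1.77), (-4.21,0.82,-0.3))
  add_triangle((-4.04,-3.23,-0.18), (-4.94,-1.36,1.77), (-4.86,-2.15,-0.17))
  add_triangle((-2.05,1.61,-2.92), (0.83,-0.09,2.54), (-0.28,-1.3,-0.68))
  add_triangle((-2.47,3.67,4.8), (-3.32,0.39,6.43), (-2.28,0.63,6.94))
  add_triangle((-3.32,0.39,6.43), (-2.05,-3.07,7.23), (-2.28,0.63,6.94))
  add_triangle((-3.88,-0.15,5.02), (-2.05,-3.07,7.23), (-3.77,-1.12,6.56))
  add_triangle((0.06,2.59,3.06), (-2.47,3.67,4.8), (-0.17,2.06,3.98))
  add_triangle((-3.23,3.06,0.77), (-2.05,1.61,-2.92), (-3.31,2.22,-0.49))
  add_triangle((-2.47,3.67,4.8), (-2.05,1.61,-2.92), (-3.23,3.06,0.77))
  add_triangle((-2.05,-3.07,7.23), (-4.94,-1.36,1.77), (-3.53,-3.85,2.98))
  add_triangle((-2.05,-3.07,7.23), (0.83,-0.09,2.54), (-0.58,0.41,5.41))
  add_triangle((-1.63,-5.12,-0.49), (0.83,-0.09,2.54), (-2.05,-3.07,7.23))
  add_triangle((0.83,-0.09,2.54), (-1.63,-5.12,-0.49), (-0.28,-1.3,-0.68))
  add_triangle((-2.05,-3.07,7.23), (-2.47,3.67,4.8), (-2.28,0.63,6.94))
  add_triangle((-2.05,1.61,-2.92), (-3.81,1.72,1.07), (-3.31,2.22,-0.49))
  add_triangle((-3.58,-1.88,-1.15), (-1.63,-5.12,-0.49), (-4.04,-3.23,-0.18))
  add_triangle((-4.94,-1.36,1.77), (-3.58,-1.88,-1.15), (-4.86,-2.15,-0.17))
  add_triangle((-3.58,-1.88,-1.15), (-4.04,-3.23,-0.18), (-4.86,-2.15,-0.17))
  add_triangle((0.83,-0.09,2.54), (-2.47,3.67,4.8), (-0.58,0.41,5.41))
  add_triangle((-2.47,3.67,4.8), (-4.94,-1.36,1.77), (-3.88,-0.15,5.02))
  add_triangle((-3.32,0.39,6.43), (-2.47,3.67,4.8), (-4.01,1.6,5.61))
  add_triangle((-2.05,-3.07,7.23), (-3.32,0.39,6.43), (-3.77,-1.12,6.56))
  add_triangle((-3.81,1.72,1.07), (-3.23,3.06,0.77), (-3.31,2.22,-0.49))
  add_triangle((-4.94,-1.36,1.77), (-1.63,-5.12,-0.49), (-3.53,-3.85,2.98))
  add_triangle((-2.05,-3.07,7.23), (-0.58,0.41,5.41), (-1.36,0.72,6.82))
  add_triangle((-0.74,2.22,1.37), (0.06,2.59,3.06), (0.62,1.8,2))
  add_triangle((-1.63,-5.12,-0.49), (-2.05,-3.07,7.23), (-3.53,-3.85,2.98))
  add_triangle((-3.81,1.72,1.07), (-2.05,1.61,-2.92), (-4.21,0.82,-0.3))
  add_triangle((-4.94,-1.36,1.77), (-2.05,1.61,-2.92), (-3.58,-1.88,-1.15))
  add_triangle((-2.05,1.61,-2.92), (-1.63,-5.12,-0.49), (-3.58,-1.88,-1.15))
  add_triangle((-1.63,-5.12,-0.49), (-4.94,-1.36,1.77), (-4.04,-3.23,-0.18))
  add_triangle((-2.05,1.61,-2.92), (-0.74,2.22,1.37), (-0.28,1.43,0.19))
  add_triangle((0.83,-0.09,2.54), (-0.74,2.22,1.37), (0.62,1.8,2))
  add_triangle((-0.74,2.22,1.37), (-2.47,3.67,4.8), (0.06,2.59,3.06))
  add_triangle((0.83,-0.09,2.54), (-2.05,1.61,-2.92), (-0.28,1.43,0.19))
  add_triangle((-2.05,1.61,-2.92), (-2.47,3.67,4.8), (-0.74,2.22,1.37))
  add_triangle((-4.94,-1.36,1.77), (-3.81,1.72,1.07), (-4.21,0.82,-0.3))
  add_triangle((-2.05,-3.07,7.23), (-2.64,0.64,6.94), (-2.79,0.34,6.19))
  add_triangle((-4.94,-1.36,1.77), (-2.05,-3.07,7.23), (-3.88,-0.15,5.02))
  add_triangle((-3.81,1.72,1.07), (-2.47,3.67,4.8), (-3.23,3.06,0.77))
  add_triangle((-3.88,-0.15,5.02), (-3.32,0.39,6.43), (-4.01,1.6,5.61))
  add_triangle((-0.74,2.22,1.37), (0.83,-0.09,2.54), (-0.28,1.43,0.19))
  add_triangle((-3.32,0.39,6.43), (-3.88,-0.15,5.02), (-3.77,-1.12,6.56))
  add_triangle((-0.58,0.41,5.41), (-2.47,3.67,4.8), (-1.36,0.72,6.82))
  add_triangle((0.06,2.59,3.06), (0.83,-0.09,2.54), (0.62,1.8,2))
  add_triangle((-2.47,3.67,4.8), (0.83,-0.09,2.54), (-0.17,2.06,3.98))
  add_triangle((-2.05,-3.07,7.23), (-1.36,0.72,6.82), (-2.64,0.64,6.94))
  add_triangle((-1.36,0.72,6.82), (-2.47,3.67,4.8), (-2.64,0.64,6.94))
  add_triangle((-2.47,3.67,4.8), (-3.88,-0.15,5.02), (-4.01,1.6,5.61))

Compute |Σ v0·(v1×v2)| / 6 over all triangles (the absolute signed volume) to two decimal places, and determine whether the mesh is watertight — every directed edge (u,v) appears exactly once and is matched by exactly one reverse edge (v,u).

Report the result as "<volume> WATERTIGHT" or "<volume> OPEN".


Per-triangle v0·(v1×v2)/6:
  t1: +1.5661
  t2: -3.1515
  t3: +1.7969
  t4: +2.7171
  t5: +2.2446
  t6: -0.6511
  t7: +4.7175
  t8: +5.2776
  t9: +0.3696
  t10: +1.6617
  t11: +1.4518
  t12: +1.6877
  t13: +11.8539
  t14: +3.9207
  t15: +7.8456
  t16: +0.6982
  t17: -2.6323
  t18: +0.9939
  t19: +2.8216
  t20: +0.2189
  t21: +1.1883
  t22: +2.7880
  t23: +10.0405
  t24: +4.0429
  t25: +4.1774
  t26: +1.3808
  t27: +9.1418
  t28: +2.2849
  t29: +0.3560
  t30: +11.7295
  t31: +3.0430
  t32: +7.0463
  t33: +5.6998
  t34: +4.3868
  t35: +0.6725
  t36: -0.9084
  t37: +1.5403
  t38: -0.4483
  t39: +3.2247
  t40: +3.6419
  t41: +2.0684
  t42: +12.3985
  t43: +4.3993
  t44: +2.2811
  t45: +0.3938
  t46: +1.9087
  t47: +1.5165
  t48: +0.7061
  t49: +1.3724
  t50: +5.4088
  t51: +4.6756
  t52: -0.7936
Σ = +156.7729 → |volume| = 156.77

Directed edges: 156 total; 6 unmatched, e.g. (-0.17,2.06,3.98)→(0.06,2.59,3.06) → open.

156.77 OPEN
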